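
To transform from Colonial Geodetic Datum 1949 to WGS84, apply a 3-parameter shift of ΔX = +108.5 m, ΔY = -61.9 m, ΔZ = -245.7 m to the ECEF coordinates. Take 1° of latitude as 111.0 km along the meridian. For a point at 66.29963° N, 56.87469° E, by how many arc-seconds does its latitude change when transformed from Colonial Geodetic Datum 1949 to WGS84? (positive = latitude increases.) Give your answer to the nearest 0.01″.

Δφ = -3.42″

sin φ = 0.915660, cos φ = 0.401954, sin λ = 0.837477, cos λ = 0.546472.
North component: ΔN = −sin φ cos λ·ΔX − sin φ sin λ·ΔY + cos φ·ΔZ = −(0.915660)(0.546472)(108.5) − (0.915660)(0.837477)(-61.9) + (0.401954)(-245.7) = -105.58 m.
1° of latitude spans 111000 m, so Δφ = -105.58 / 111000 × 3600 = -3.424″.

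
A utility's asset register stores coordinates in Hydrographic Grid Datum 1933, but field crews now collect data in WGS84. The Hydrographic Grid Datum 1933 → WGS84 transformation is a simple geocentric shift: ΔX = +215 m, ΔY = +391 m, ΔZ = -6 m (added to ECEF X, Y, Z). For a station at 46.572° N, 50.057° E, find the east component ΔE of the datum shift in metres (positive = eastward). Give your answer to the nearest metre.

ΔE = 86 m

At φ = 46.572°, λ = 50.057°: sin φ = 0.726239, cos φ = 0.687443, sin λ = 0.766684, cos λ = 0.642025.
ΔE = −sin λ·ΔX + cos λ·ΔY = −(0.766684)·(215) + (0.642025)·(391) = 86.19 m.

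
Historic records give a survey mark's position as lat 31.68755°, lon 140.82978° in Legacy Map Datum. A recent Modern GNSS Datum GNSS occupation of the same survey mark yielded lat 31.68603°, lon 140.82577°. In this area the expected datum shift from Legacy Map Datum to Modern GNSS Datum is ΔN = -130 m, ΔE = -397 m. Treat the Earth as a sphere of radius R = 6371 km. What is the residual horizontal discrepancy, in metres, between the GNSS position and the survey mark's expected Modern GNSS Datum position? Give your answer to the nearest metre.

Observed coordinate differences: Δφ = -0.00152°, Δλ = -0.00401°.
Converting to metres (1° lat = 111195 m, cos φ = 0.850925): observed ΔN = -169.0 m, observed ΔE = -379.4 m.
Subtracting the expected shift leaves a residual of -169.0 − (-130) = -39.0 m north and -379.4 − (-397) = 17.6 m east.
Residual distance = √((-39.0)² + 17.6²) = 42.8 m.

43 m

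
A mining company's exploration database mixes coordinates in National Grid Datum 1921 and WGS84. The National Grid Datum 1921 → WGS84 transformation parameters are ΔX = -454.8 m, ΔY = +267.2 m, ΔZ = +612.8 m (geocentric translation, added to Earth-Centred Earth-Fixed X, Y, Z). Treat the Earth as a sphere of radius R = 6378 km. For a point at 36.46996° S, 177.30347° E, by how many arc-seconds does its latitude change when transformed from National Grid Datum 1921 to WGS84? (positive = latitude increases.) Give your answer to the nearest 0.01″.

Δφ = 24.91″

sin φ = -0.594401, cos φ = 0.804169, sin λ = 0.047046, cos λ = -0.998893.
North component: ΔN = −sin φ cos λ·ΔX − sin φ sin λ·ΔY + cos φ·ΔZ = −(-0.594401)(-0.998893)(-454.8) − (-0.594401)(0.047046)(267.2) + (0.804169)(612.8) = 770.30 m.
1° of latitude spans πR/180 = 111317 m, so Δφ = 770.30 / 111317 × 3600 = 24.912″.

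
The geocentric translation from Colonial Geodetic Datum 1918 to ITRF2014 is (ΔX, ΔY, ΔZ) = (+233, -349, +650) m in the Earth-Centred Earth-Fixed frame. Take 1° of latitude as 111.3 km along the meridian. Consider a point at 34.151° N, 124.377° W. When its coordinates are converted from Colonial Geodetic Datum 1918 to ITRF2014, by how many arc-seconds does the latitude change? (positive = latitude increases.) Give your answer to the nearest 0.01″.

sin φ = 0.561376, cos φ = 0.827561, sin λ = -0.825340, cos λ = -0.564636.
North component: ΔN = −sin φ cos λ·ΔX − sin φ sin λ·ΔY + cos φ·ΔZ = −(0.561376)(-0.564636)(233) − (0.561376)(-0.825340)(-349) + (0.827561)(650) = 450.07 m.
1° of latitude spans 111300 m, so Δφ = 450.07 / 111300 × 3600 = 14.557″.

Δφ = 14.56″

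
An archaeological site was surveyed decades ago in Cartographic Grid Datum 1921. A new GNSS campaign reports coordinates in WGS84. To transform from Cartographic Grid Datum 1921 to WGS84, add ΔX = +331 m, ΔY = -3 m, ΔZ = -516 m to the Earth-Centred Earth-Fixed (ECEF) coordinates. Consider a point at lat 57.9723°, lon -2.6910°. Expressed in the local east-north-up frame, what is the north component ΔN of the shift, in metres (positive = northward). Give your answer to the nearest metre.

ΔN = -554 m

At φ = 57.9723°, λ = -2.6910°: sin φ = 0.847792, cos φ = 0.530329, sin λ = -0.046950, cos λ = 0.998897.
ΔN = −sin φ cos λ·ΔX − sin φ sin λ·ΔY + cos φ·ΔZ = −(0.847792)(0.998897)(331) − (0.847792)(-0.046950)(-3) + (0.530329)(-516) = -554.08 m.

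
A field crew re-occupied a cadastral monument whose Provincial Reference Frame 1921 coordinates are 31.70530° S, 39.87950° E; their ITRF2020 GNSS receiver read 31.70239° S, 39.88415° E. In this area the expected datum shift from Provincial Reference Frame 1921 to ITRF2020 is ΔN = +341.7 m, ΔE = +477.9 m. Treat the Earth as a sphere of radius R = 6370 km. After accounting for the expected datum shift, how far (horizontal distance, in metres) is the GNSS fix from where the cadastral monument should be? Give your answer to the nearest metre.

Observed coordinate differences: Δφ = +0.00291°, Δλ = +0.00465°.
Converting to metres (1° lat = 111177 m, cos φ = 0.850762): observed ΔN = 323.5 m, observed ΔE = 439.8 m.
Subtracting the expected shift leaves a residual of 323.5 − (341.7) = -18.2 m north and 439.8 − (477.9) = -38.1 m east.
Residual distance = √((-18.2)² + (-38.1)²) = 42.2 m.

42 m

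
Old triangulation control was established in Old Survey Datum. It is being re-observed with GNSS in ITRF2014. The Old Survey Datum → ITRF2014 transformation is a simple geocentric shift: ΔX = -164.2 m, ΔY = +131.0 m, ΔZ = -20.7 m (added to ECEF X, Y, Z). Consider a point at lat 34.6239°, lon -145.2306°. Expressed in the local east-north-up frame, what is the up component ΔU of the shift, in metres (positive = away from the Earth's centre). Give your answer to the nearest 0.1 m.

The local up (radial) axis is (cos φ cos λ, cos φ sin λ, sin φ), giving ΔU = 110.995 − 61.476 − 11.761 = 37.76 m.

ΔU = 37.8 m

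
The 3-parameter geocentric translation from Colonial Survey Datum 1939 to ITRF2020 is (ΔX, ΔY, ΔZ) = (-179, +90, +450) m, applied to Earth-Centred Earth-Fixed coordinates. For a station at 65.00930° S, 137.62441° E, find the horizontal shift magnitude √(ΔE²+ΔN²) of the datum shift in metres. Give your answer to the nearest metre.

369 m

The local east axis at (φ, λ) is (−sin λ, cos λ, 0), so ΔE = −sin(137.62441°)·(-179) + cos(137.62441°)·90 = 54.16 m.
The local north axis is (−sin φ cos λ, −sin φ sin λ, cos φ), giving ΔN = 119.855 + 54.980 + 190.112 = 364.95 m.
Horizontal magnitude = √(ΔE² + ΔN²) = √(54.16² + 364.95²) = 368.94 m.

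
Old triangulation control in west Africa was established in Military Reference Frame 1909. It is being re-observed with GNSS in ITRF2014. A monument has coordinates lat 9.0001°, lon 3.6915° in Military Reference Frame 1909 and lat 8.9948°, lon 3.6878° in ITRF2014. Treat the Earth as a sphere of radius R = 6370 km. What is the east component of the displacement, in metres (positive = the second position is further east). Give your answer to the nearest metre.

ΔE = -406 m

Δφ = 8.9948° − 9.0001° = -0.0053°; Δλ = 3.6878° − 3.6915° = -0.0037°.
1° along a meridian = πR/180 = 111177 m.
ΔN = Δφ × 111177 = -589.2 m; ΔE = Δλ × 111177 × cos(9.0001°) = -0.0037 × 111177 × 0.987688 = -406.3 m.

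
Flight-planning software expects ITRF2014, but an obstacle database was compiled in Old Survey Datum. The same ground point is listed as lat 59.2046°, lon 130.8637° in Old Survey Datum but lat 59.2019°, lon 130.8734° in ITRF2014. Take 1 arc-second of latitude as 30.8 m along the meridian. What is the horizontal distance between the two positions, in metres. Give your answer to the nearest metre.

Δφ = 59.2019° − 59.2046° = -0.0027°; Δλ = 130.8734° − 130.8637° = +0.0097°.
1° of latitude = 3600 × 30.80 = 110880 m.
ΔN = Δφ × 110880 = -299.4 m; ΔE = Δλ × 110880 × cos(59.2046°) = +0.0097 × 110880 × 0.511974 = 550.6 m.
Distance = √(ΔE² + ΔN²) = √(550.6² + (-299.4)²) = 626.8 m.

627 m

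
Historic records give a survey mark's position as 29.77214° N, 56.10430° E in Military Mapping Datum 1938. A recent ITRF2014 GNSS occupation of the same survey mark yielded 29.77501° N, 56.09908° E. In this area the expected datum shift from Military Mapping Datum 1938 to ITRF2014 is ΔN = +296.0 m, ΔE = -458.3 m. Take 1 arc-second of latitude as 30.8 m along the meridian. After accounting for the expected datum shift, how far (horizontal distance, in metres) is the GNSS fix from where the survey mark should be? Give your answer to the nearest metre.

49 m

Observed coordinate differences: Δφ = +0.00287°, Δλ = -0.00522°.
Converting to metres (1° lat = 110880 m, cos φ = 0.868007): observed ΔN = 318.2 m, observed ΔE = -502.4 m.
Subtracting the expected shift leaves a residual of 318.2 − (296.0) = 22.2 m north and -502.4 − (-458.3) = -44.1 m east.
Residual distance = √(22.2² + (-44.1)²) = 49.4 m.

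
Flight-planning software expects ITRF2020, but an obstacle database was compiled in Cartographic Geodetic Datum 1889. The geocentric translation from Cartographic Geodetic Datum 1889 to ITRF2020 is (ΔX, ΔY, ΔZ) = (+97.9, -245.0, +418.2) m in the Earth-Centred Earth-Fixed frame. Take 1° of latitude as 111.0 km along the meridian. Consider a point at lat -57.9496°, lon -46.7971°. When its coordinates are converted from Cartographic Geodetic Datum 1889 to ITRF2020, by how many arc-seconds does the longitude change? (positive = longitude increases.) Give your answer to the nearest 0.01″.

sin φ = -0.847582, cos φ = 0.530665, sin λ = -0.728934, cos λ = 0.684584.
East component: ΔE = −sin λ·ΔX + cos λ·ΔY = −(-0.728934)(97.9) + (0.684584)(-245.0) = -96.36 m.
1° of latitude spans 111000 m; at latitude φ, 1° of longitude spans that × cos φ = 58903.8 m, so Δλ = -96.36 / 58903.8 × 3600 = -5.889″.

Δλ = -5.89″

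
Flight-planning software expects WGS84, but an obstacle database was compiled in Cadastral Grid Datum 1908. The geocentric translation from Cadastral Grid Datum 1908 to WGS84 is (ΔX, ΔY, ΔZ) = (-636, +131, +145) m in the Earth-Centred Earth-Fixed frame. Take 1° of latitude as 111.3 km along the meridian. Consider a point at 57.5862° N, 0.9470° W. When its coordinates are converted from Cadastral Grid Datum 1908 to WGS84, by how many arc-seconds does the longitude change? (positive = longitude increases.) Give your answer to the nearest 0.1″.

Δλ = 7.3″

sin φ = 0.844199, cos φ = 0.536030, sin λ = -0.016528, cos λ = 0.999863.
East component: ΔE = −sin λ·ΔX + cos λ·ΔY = −(-0.016528)(-636) + (0.999863)(131) = 120.47 m.
1° of latitude spans 111300 m; at latitude φ, 1° of longitude spans that × cos φ = 59660.2 m, so Δλ = 120.47 / 59660.2 × 3600 = 7.269″.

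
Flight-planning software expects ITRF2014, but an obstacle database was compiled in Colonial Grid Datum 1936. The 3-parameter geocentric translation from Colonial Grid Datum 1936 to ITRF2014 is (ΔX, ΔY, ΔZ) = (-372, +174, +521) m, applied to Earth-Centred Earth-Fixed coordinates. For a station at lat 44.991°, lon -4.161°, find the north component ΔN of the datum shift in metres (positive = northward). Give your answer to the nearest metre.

At φ = 44.991°, λ = -4.161°: sin φ = 0.706996, cos φ = 0.707218, sin λ = -0.072559, cos λ = 0.997364.
ΔN = −sin φ cos λ·ΔX − sin φ sin λ·ΔY + cos φ·ΔZ = −(0.706996)(0.997364)(-372) − (0.706996)(-0.072559)(174) + (0.707218)(521) = 639.70 m.

ΔN = 640 m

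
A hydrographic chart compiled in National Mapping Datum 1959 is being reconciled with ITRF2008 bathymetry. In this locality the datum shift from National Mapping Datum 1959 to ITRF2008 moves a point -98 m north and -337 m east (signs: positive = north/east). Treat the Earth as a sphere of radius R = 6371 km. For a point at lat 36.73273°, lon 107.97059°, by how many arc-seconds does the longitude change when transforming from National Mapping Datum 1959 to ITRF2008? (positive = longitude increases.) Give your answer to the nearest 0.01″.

At latitude 36.73273°, cos φ = 0.801434.
One radian of longitude at latitude φ spans R cos φ, so Δλ = ΔE / (R cos φ) = -337.0 / (6371000 × 0.801434) = -6.6002e-05 rad = -13.614″.

Δλ = -13.61″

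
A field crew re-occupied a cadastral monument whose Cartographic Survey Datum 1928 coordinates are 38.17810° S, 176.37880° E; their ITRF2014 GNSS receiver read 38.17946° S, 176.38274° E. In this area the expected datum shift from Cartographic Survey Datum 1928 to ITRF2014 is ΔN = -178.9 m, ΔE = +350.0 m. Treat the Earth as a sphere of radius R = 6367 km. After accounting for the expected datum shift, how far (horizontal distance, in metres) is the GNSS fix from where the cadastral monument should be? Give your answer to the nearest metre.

28 m

Observed coordinate differences: Δφ = -0.00136°, Δλ = +0.00394°.
Converting to metres (1° lat = 111125 m, cos φ = 0.786093): observed ΔN = -151.1 m, observed ΔE = 344.2 m.
Subtracting the expected shift leaves a residual of -151.1 − (-178.9) = 27.8 m north and 344.2 − (350.0) = -5.8 m east.
Residual distance = √(27.8² + (-5.8)²) = 28.4 m.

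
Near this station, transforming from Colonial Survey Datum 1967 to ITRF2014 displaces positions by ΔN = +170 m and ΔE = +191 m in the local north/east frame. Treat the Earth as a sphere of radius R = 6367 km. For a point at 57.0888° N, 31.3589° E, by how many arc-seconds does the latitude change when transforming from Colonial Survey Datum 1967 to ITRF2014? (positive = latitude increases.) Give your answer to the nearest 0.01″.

On a sphere of radius R, 1 rad of latitude = R, so Δφ = ΔN / R = 170.0 / 6367000 = 2.6700e-05 rad = 5.507″.

Δφ = 5.51″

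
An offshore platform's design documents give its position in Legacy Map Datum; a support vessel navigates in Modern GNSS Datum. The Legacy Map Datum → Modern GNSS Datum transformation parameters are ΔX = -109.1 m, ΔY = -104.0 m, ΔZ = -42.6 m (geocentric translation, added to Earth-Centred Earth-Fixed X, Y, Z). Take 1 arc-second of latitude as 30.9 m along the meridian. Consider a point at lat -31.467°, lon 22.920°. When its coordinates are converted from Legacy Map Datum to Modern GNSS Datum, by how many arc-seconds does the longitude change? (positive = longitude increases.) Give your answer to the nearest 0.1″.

sin φ = -0.522007, cos φ = 0.852941, sin λ = 0.389445, cos λ = 0.921050.
East component: ΔE = −sin λ·ΔX + cos λ·ΔY = −(0.389445)(-109.1) + (0.921050)(-104.0) = -53.30 m.
1° of latitude spans 3600 × 30.90 = 111240 m; at latitude φ, 1° of longitude spans that × cos φ = 94881.2 m, so Δλ = -53.30 / 94881.2 × 3600 = -2.022″.

Δλ = -2.0″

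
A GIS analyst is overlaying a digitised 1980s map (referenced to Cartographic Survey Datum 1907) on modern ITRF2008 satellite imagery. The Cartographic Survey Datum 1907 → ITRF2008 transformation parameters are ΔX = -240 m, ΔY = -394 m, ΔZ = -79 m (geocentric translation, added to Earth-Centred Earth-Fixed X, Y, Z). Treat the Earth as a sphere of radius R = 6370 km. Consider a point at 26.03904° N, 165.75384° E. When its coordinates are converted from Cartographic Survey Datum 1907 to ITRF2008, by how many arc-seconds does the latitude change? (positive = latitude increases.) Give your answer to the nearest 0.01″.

sin φ = 0.438983, cos φ = 0.898495, sin λ = 0.246088, cos λ = -0.969247.
North component: ΔN = −sin φ cos λ·ΔX − sin φ sin λ·ΔY + cos φ·ΔZ = −(0.438983)(-0.969247)(-240) − (0.438983)(0.246088)(-394) + (0.898495)(-79) = -130.53 m.
1° of latitude spans πR/180 = 111177 m, so Δφ = -130.53 / 111177 × 3600 = -4.227″.

Δφ = -4.23″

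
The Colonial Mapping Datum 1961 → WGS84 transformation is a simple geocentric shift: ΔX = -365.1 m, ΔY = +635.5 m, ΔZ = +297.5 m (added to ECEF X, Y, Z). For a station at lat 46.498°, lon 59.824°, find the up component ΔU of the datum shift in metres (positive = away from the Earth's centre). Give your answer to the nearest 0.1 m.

ΔU = 467.6 m

The local up (radial) axis is (cos φ cos λ, cos φ sin λ, sin φ), giving ΔU = -126.332 + 378.182 + 215.792 = 467.64 m.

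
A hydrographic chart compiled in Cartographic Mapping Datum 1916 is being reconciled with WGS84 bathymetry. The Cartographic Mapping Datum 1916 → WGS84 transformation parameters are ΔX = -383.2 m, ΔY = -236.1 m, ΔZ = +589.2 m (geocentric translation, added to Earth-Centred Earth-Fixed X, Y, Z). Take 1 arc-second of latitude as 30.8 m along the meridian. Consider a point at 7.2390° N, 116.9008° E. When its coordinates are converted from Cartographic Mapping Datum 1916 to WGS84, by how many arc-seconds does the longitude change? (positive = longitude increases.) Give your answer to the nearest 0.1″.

Δλ = 14.7″

sin φ = 0.126009, cos φ = 0.992029, sin λ = 0.891791, cos λ = -0.452447.
East component: ΔE = −sin λ·ΔX + cos λ·ΔY = −(0.891791)(-383.2) + (-0.452447)(-236.1) = 448.56 m.
1° of latitude spans 3600 × 30.80 = 110880 m; at latitude φ, 1° of longitude spans that × cos φ = 109996.2 m, so Δλ = 448.56 / 109996.2 × 3600 = 14.681″.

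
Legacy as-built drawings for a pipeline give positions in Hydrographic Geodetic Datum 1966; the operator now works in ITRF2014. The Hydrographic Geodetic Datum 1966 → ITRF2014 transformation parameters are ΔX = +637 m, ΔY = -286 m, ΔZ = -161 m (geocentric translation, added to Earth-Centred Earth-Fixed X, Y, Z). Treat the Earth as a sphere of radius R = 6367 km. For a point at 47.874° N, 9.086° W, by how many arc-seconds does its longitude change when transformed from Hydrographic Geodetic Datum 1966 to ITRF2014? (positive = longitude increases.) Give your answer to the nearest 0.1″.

sin φ = 0.741672, cos φ = 0.670763, sin λ = -0.157917, cos λ = 0.987452.
East component: ΔE = −sin λ·ΔX + cos λ·ΔY = −(-0.157917)(637) + (0.987452)(-286) = -181.82 m.
1° of latitude spans πR/180 = 111125 m; at latitude φ, 1° of longitude spans that × cos φ = 74538.6 m, so Δλ = -181.82 / 74538.6 × 3600 = -8.781″.

Δλ = -8.8″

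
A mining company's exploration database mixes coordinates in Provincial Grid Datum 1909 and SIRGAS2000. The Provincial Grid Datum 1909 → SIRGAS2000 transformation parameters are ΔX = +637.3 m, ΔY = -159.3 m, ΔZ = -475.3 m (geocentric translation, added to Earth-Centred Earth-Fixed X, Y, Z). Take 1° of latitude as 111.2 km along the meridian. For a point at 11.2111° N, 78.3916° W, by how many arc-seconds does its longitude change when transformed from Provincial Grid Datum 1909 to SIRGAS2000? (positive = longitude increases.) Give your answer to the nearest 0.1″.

sin φ = 0.194424, cos φ = 0.980918, sin λ = -0.979546, cos λ = 0.201222.
East component: ΔE = −sin λ·ΔX + cos λ·ΔY = −(-0.979546)(637.3) + (0.201222)(-159.3) = 592.21 m.
1° of latitude spans 111200 m; at latitude φ, 1° of longitude spans that × cos φ = 109078.0 m, so Δλ = 592.21 / 109078.0 × 3600 = 19.545″.

Δλ = 19.5″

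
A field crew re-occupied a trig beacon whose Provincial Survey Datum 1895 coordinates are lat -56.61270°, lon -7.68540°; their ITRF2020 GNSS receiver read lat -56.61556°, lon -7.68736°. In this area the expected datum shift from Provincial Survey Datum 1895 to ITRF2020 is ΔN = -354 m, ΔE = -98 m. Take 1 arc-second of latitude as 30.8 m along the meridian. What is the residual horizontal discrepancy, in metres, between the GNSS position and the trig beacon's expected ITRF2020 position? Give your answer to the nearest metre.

Observed coordinate differences: Δφ = -0.00286°, Δλ = -0.00196°.
Converting to metres (1° lat = 110880 m, cos φ = 0.550296): observed ΔN = -317.1 m, observed ΔE = -119.6 m.
Subtracting the expected shift leaves a residual of -317.1 − (-354) = 36.9 m north and -119.6 − (-98) = -21.6 m east.
Residual distance = √(36.9² + (-21.6)²) = 42.7 m.

43 m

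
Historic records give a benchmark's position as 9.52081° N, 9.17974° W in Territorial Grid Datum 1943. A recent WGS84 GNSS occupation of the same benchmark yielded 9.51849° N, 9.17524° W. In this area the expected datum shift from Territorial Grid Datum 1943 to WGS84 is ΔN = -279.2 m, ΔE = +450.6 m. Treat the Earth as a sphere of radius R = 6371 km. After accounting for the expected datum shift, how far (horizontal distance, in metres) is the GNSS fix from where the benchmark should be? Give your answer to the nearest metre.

Observed coordinate differences: Δφ = -0.00232°, Δλ = +0.00450°.
Converting to metres (1° lat = 111195 m, cos φ = 0.986226): observed ΔN = -258.0 m, observed ΔE = 493.5 m.
Subtracting the expected shift leaves a residual of -258.0 − (-279.2) = 21.2 m north and 493.5 − (450.6) = 42.9 m east.
Residual distance = √(21.2² + 42.9²) = 47.9 m.

48 m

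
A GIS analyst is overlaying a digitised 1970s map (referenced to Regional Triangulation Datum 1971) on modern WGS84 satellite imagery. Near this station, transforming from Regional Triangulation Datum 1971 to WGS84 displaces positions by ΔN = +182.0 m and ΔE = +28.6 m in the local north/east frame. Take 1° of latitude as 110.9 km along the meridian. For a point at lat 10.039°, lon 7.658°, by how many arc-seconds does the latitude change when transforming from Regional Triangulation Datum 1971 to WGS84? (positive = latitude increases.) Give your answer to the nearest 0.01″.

Δφ = 5.91″

1° of latitude = 110.9 km, so Δφ = 182.0 / 110900 = 0.0016411° = 5.908″.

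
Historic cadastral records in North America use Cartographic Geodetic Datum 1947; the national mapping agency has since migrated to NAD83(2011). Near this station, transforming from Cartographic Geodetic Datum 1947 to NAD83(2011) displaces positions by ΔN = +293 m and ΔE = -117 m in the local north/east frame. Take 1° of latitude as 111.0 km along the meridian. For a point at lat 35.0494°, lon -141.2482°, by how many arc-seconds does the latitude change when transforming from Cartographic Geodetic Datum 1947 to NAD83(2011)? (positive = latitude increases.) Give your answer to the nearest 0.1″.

Δφ = 9.5″

1° of latitude = 111.0 km, so Δφ = 293.0 / 111000 = 0.0026396° = 9.503″.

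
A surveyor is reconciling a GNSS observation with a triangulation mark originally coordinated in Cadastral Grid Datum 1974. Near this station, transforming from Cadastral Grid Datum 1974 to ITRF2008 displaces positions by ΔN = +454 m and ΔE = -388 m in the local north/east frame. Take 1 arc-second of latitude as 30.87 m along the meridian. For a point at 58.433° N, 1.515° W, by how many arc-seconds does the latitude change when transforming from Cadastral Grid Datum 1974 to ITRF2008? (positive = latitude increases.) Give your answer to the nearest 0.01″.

1″ of latitude = 30.87 m, so Δφ = 454.0 / 30.87 = 14.707″.

Δφ = 14.71″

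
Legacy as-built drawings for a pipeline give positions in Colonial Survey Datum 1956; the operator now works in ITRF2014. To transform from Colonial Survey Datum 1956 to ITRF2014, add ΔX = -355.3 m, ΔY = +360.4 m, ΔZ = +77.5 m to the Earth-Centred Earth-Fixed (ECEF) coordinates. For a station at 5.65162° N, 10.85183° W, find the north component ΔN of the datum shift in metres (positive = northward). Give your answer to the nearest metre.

ΔN = 118 m

At φ = 5.65162°, λ = -10.85183°: sin φ = 0.098479, cos φ = 0.995139, sin λ = -0.188270, cos λ = 0.982117.
ΔN = −sin φ cos λ·ΔX − sin φ sin λ·ΔY + cos φ·ΔZ = −(0.098479)(0.982117)(-355.3) − (0.098479)(-0.188270)(360.4) + (0.995139)(77.5) = 118.17 m.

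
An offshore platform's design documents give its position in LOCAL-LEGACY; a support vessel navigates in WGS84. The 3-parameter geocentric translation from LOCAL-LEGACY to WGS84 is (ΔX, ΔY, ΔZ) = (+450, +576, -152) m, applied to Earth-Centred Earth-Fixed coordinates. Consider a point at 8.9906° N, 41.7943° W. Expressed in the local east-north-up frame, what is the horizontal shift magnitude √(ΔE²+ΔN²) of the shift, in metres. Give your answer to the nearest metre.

At φ = 8.9906°, λ = -41.7943°: sin φ = 0.156272, cos φ = 0.987714, sin λ = -0.666458, cos λ = 0.745542.
ΔE = −sin λ·ΔX + cos λ·ΔY = −(-0.666458)·(450) + (0.745542)·(576) = 729.34 m.
ΔN = −sin φ cos λ·ΔX − sin φ sin λ·ΔY + cos φ·ΔZ = −(0.156272)(0.745542)(450) − (0.156272)(-0.666458)(576) + (0.987714)(-152) = -142.57 m.
Horizontal magnitude = √(ΔE² + ΔN²) = √(729.34² + (-142.57)²) = 743.14 m.

743 m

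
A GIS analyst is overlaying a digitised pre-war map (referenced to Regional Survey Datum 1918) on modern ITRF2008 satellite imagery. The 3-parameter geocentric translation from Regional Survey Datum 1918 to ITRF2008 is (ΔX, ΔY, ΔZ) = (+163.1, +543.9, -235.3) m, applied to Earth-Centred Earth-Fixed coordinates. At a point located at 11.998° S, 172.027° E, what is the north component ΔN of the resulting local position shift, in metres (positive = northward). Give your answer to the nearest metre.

ΔN = -248 m

At φ = -11.998°, λ = 172.027°: sin φ = -0.207878, cos φ = 0.978155, sin λ = 0.138706, cos λ = -0.990334.
ΔN = −sin φ cos λ·ΔX − sin φ sin λ·ΔY + cos φ·ΔZ = −(-0.207878)(-0.990334)(163.1) − (-0.207878)(0.138706)(543.9) + (0.978155)(-235.3) = -248.05 m.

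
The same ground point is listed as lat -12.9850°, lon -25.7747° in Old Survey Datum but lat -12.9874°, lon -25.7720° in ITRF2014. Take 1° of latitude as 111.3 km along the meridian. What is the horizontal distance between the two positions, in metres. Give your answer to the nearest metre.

396 m

Δφ = -12.9874° − -12.9850° = -0.0024°; Δλ = -25.7720° − -25.7747° = +0.0027°.
ΔN = Δφ × 111300 = -267.1 m; ΔE = Δλ × 111300 × cos(-12.9850°) = +0.0027 × 111300 × 0.974429 = 292.8 m.
Distance = √(ΔE² + ΔN²) = √(292.8² + (-267.1)²) = 396.4 m.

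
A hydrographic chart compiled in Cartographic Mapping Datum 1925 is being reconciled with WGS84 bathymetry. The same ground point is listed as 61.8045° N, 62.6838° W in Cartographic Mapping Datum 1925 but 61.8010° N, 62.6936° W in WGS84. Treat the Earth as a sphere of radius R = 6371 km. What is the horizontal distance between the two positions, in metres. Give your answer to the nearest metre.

Δφ = 61.8010° − 61.8045° = -0.0035°; Δλ = -62.6936° − -62.6838° = -0.0098°.
1° along a meridian = πR/180 = 111195 m.
ΔN = Δφ × 111195 = -389.2 m; ΔE = Δλ × 111195 × cos(61.8045°) = -0.0098 × 111195 × 0.472482 = -514.9 m.
Distance = √(ΔE² + ΔN²) = √((-514.9)² + (-389.2)²) = 645.4 m.

645 m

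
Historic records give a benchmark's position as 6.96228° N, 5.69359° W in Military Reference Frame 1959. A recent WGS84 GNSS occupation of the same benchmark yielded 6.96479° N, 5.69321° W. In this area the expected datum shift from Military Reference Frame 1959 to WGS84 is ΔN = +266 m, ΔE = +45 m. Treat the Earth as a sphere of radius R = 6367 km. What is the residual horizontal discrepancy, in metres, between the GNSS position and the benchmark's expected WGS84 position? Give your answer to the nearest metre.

13 m

Observed coordinate differences: Δφ = +0.00251°, Δλ = +0.00038°.
Converting to metres (1° lat = 111125 m, cos φ = 0.992626): observed ΔN = 278.9 m, observed ΔE = 41.9 m.
Subtracting the expected shift leaves a residual of 278.9 − (266) = 12.9 m north and 41.9 − (45) = -3.1 m east.
Residual distance = √(12.9² + (-3.1)²) = 13.3 m.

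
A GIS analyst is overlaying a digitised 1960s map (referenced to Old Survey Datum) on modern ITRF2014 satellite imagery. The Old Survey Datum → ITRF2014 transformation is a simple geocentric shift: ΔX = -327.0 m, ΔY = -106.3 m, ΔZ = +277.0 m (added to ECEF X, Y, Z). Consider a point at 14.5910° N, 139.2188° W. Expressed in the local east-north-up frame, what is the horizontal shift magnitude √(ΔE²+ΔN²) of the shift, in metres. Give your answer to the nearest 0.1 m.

230.5 m

The local east axis at (φ, λ) is (−sin λ, cos λ, 0), so ΔE = −sin(-139.2188°)·(-327.0) + cos(-139.2188°)·(-106.3) = -133.10 m.
The local north axis is (−sin φ cos λ, −sin φ sin λ, cos φ), giving ΔN = -62.377 − 17.491 + 268.066 = 188.20 m.
Horizontal magnitude = √(ΔE² + ΔN²) = √((-133.10)² + 188.20²) = 230.51 m.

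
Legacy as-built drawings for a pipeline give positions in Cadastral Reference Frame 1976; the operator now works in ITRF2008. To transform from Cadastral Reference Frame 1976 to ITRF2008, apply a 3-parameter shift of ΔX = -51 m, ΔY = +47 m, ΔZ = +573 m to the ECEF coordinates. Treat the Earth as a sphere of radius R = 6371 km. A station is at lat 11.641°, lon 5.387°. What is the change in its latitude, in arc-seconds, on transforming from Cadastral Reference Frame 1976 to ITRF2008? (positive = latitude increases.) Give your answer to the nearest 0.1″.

sin φ = 0.201779, cos φ = 0.979431, sin λ = 0.093882, cos λ = 0.995583.
North component: ΔN = −sin φ cos λ·ΔX − sin φ sin λ·ΔY + cos φ·ΔZ = −(0.201779)(0.995583)(-51) − (0.201779)(0.093882)(47) + (0.979431)(573) = 570.57 m.
1° of latitude spans πR/180 = 111195 m, so Δφ = 570.57 / 111195 × 3600 = 18.472″.

Δφ = 18.5″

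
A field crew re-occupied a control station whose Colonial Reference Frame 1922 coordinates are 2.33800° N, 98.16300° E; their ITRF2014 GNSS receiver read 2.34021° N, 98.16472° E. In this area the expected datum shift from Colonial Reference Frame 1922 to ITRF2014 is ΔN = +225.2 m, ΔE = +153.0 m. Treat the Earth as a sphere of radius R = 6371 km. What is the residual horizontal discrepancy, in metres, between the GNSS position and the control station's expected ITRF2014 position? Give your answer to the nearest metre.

Observed coordinate differences: Δφ = +0.00221°, Δλ = +0.00172°.
Converting to metres (1° lat = 111195 m, cos φ = 0.999168): observed ΔN = 245.7 m, observed ΔE = 191.1 m.
Subtracting the expected shift leaves a residual of 245.7 − (225.2) = 20.5 m north and 191.1 − (153.0) = 38.1 m east.
Residual distance = √(20.5² + 38.1²) = 43.3 m.

43 m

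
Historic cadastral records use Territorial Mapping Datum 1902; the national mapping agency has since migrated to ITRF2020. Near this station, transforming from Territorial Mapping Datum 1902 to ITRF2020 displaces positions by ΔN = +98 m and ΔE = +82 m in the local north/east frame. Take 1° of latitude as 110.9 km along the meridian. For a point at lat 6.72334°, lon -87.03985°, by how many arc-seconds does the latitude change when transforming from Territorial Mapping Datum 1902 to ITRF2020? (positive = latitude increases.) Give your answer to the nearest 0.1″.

1° of latitude = 110.9 km, so Δφ = 98.0 / 110900 = 0.0008837° = 3.181″.

Δφ = 3.2″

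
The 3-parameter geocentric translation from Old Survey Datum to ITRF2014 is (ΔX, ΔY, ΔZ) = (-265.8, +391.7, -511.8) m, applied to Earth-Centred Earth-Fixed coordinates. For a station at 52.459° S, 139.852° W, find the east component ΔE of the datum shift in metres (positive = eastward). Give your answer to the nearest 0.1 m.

At φ = -52.459°, λ = -139.852°: sin φ = -0.792918, cos φ = 0.609329, sin λ = -0.644764, cos λ = -0.764382.
ΔE = −sin λ·ΔX + cos λ·ΔY = −(-0.644764)·(-265.8) + (-0.764382)·(391.7) = -470.79 m.

ΔE = -470.8 m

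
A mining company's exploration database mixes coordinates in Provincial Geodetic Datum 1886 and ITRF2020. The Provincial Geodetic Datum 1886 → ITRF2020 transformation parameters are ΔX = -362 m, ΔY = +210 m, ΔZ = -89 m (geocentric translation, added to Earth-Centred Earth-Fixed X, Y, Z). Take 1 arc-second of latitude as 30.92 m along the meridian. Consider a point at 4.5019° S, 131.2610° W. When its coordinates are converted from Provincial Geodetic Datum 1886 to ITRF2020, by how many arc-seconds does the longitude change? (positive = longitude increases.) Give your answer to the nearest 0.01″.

sin φ = -0.078492, cos φ = 0.996915, sin λ = -0.751713, cos λ = -0.659490.
East component: ΔE = −sin λ·ΔX + cos λ·ΔY = −(-0.751713)(-362) + (-0.659490)(210) = -410.61 m.
1° of latitude spans 3600 × 30.92 = 111312 m; at latitude φ, 1° of longitude spans that × cos φ = 110968.6 m, so Δλ = -410.61 / 110968.6 × 3600 = -13.321″.

Δλ = -13.32″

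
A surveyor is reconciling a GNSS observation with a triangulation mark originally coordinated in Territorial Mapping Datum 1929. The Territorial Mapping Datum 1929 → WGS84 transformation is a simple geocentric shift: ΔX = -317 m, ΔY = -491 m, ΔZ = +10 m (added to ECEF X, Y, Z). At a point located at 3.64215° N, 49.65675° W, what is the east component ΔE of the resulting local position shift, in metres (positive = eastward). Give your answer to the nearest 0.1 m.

The local east axis at (φ, λ) is (−sin λ, cos λ, 0), so ΔE = −sin(-49.65675°)·(-317) + cos(-49.65675°)·(-491) = -559.47 m.

ΔE = -559.5 m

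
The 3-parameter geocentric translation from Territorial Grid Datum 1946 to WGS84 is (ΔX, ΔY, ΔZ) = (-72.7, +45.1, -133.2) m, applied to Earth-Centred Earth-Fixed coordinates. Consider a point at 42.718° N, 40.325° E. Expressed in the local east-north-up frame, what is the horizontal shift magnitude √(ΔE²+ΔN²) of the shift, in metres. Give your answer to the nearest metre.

At φ = 42.718°, λ = 40.325°: sin φ = 0.678391, cos φ = 0.734702, sin λ = 0.647122, cos λ = 0.762386.
ΔE = −sin λ·ΔX + cos λ·ΔY = −(0.647122)·(-72.7) + (0.762386)·(45.1) = 81.43 m.
ΔN = −sin φ cos λ·ΔX − sin φ sin λ·ΔY + cos φ·ΔZ = −(0.678391)(0.762386)(-72.7) − (0.678391)(0.647122)(45.1) + (0.734702)(-133.2) = -80.06 m.
Horizontal magnitude = √(ΔE² + ΔN²) = √(81.43² + (-80.06)²) = 114.20 m.

114 m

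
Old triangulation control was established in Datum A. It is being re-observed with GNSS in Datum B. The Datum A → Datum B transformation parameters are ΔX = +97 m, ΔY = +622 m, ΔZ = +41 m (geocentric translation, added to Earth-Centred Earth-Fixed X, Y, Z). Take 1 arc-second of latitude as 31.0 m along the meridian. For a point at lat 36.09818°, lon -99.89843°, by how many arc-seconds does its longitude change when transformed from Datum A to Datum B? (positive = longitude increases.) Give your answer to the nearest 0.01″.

sin φ = 0.589171, cos φ = 0.808009, sin λ = -0.985114, cos λ = -0.171902.
East component: ΔE = −sin λ·ΔX + cos λ·ΔY = −(-0.985114)(97) + (-0.171902)(622) = -11.37 m.
1° of latitude spans 3600 × 31.00 = 111600 m; at latitude φ, 1° of longitude spans that × cos φ = 90173.8 m, so Δλ = -11.37 / 90173.8 × 3600 = -0.454″.

Δλ = -0.45″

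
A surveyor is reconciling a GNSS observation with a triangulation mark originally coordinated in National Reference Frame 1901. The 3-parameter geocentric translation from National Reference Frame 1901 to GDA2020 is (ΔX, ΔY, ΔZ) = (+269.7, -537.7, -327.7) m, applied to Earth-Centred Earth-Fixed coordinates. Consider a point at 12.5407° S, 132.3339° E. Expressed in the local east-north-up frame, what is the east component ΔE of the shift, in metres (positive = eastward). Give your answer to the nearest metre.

At φ = -12.5407°, λ = 132.3339°: sin φ = -0.217133, cos φ = 0.976142, sin λ = 0.739233, cos λ = -0.673450.
ΔE = −sin λ·ΔX + cos λ·ΔY = −(0.739233)·(269.7) + (-0.673450)·(-537.7) = 162.74 m.

ΔE = 163 m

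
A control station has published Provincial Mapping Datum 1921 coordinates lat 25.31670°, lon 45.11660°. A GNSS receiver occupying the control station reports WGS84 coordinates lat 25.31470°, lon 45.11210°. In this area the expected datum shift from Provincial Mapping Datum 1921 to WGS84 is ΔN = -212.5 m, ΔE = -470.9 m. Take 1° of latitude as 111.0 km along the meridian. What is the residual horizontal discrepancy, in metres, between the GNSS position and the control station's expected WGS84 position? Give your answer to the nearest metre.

Observed coordinate differences: Δφ = -0.00200°, Δλ = -0.00450°.
Converting to metres (1° lat = 111000 m, cos φ = 0.903958): observed ΔN = -222.0 m, observed ΔE = -451.5 m.
Subtracting the expected shift leaves a residual of -222.0 − (-212.5) = -9.5 m north and -451.5 − (-470.9) = 19.4 m east.
Residual distance = √((-9.5)² + 19.4²) = 21.6 m.

22 m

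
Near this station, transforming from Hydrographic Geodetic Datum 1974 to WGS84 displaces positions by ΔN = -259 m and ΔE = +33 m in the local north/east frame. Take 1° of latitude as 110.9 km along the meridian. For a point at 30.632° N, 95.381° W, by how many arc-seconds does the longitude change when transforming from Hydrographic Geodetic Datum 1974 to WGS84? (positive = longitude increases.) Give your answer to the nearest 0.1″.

At latitude 30.632°, cos φ = 0.860458.
1° of longitude at this latitude = 110.9 × cos φ = 95.42 km, so Δλ = 33.0 / 95424.7 = 0.0003458° = 1.245″.

Δλ = 1.2″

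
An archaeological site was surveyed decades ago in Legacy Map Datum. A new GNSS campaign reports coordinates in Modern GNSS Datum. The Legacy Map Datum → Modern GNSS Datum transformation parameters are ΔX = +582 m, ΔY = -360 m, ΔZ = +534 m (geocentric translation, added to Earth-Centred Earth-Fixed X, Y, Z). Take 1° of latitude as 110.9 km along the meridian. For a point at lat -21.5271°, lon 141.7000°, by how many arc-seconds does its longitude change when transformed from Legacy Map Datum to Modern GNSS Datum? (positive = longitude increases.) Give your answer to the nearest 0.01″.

Δλ = -2.73″

sin φ = -0.366941, cos φ = 0.930244, sin λ = 0.619779, cos λ = -0.784776.
East component: ΔE = −sin λ·ΔX + cos λ·ΔY = −(0.619779)(582) + (-0.784776)(-360) = -78.19 m.
1° of latitude spans 110900 m; at latitude φ, 1° of longitude spans that × cos φ = 103164.1 m, so Δλ = -78.19 / 103164.1 × 3600 = -2.729″.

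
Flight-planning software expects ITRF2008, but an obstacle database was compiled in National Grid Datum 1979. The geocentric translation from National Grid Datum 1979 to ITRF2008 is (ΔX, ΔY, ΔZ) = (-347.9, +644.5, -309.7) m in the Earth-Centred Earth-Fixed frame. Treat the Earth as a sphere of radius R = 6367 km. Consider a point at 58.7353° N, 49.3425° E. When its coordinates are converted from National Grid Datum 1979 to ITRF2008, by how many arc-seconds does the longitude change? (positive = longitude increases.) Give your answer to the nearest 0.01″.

sin φ = 0.854779, cos φ = 0.518993, sin λ = 0.758618, cos λ = 0.651536.
East component: ΔE = −sin λ·ΔX + cos λ·ΔY = −(0.758618)(-347.9) + (0.651536)(644.5) = 683.84 m.
1° of latitude spans πR/180 = 111125 m; at latitude φ, 1° of longitude spans that × cos φ = 57673.1 m, so Δλ = 683.84 / 57673.1 × 3600 = 42.686″.

Δλ = 42.69″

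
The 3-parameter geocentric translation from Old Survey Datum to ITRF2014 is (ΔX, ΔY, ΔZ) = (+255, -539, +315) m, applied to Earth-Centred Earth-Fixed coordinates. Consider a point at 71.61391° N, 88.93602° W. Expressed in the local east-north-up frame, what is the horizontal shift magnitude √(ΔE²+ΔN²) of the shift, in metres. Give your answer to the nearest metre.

The local east axis at (φ, λ) is (−sin λ, cos λ, 0), so ΔE = −sin(-88.93602°)·255 + cos(-88.93602°)·(-539) = 244.95 m.
The local north axis is (−sin φ cos λ, −sin φ sin λ, cos φ), giving ΔN = -4.493 − 511.397 + 99.357 = -416.53 m.
Horizontal magnitude = √(ΔE² + ΔN²) = √(244.95² + (-416.53)²) = 483.22 m.

483 m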